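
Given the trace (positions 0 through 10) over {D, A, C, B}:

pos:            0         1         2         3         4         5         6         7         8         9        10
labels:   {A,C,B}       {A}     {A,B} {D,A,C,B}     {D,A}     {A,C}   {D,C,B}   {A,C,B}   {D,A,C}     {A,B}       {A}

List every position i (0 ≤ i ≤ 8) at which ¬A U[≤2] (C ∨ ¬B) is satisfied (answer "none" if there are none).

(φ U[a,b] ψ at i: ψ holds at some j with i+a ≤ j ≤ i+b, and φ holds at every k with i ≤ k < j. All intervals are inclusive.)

Evaluate at each i in [0,8]:
  i=0: ✓ (rhs at j=0)
  i=1: ✓ (rhs at j=1)
  i=2: ✗ (lhs fails at k=2 before rhs at j=3)
  i=3: ✓ (rhs at j=3)
  i=4: ✓ (rhs at j=4)
  i=5: ✓ (rhs at j=5)
  i=6: ✓ (rhs at j=6)
  i=7: ✓ (rhs at j=7)
  i=8: ✓ (rhs at j=8)

0, 1, 3, 4, 5, 6, 7, 8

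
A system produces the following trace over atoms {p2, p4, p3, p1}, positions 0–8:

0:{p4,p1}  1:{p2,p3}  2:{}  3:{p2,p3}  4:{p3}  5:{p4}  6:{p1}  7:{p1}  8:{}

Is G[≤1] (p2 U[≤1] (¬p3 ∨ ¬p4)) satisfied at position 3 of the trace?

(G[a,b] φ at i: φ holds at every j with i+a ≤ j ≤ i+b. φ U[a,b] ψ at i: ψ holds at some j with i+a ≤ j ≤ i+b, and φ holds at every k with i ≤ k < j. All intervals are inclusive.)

Check (p2 U[≤1] (¬p3 ∨ ¬p4)) at every j in [3,4]:
  j=3: holds
  j=4: holds
All positions satisfy it → formula holds.

Holds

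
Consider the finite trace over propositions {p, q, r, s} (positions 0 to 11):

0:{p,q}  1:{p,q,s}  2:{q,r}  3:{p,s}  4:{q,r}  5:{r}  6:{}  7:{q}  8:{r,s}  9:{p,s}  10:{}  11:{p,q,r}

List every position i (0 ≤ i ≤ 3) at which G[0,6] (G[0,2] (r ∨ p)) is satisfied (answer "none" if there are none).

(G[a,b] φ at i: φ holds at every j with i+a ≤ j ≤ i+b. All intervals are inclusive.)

none

Evaluate at each i in [0,3]:
  i=0: ✗ (fails at j=4)
  i=1: ✗ (fails at j=4)
  i=2: ✗ (fails at j=4)
  i=3: ✗ (fails at j=4)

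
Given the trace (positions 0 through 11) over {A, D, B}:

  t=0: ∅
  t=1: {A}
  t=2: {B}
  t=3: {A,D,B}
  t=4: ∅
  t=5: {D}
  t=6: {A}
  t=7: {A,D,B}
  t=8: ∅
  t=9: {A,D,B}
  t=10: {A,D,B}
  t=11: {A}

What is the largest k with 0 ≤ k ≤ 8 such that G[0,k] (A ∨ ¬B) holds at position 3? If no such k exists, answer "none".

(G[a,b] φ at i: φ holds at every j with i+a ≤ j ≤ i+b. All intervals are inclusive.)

8

(A ∨ ¬B) must hold from j=3 onward; find where it first fails.
  j=3: holds
  j=4: holds
  j=5: holds
  j=6: holds
  j=7: holds
  j=8: holds
  j=9: holds
  j=10: holds
  j=11: holds
Holds through j=11; largest k = 8.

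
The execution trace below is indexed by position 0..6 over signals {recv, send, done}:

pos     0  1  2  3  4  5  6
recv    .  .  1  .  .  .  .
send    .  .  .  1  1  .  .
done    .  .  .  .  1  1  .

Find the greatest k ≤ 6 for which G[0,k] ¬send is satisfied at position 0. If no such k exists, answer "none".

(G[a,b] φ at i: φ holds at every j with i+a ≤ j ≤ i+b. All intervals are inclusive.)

¬send must hold from j=0 onward; find where it first fails.
  j=0: holds
  j=1: holds
  j=2: holds
  j=3: fails
Holds on [0,2], so largest k = 2.

2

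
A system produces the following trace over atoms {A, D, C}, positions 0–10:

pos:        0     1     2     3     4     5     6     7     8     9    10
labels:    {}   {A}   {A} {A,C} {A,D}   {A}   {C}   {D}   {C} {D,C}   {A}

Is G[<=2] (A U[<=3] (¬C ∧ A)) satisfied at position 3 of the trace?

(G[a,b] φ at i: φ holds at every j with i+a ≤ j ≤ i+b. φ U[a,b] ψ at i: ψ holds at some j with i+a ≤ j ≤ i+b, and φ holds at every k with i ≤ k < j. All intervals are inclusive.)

Yes

Check (A U[<=3] (¬C ∧ A)) at every j in [3,5]:
  j=3: holds
  j=4: holds
  j=5: holds
All positions satisfy it → formula holds.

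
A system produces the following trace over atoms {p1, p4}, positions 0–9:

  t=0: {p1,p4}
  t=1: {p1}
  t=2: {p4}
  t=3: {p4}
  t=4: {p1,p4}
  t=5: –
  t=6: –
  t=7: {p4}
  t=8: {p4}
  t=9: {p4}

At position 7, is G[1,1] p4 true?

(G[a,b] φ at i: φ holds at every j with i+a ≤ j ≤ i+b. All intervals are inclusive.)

Check p4 at every j in [8,8]:
  j=8: true
All positions satisfy it → formula holds.

Yes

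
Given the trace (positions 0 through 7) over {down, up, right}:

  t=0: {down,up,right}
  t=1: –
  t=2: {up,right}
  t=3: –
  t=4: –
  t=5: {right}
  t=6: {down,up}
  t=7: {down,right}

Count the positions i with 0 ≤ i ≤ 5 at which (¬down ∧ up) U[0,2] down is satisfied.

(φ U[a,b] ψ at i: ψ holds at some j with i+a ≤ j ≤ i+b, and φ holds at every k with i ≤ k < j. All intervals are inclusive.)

1

Evaluate at each i in [0,5]:
  i=0: ✓ (rhs at j=0)
  i=1: ✗ (no rhs in [1,3])
  i=2: ✗ (no rhs in [2,4])
  i=3: ✗ (no rhs in [3,5])
  i=4: ✗ (lhs fails at k=4 before rhs at j=6)
  i=5: ✗ (lhs fails at k=5 before rhs at j=6)
Positions where it holds: {0} → 1.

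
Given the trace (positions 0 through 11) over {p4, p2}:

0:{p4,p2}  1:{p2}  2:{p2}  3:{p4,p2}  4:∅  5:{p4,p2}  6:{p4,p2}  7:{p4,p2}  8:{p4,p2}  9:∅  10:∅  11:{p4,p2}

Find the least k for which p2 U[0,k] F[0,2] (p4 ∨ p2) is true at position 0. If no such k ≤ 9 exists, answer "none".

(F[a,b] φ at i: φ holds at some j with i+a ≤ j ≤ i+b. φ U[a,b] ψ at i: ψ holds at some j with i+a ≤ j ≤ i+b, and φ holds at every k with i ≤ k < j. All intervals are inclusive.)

Need earliest j ≥ 0 with F[0,2] (p4 ∨ p2), and p2 at every k in [0,j-1].
  j=0: rhs holds (empty prefix). k = 0.

0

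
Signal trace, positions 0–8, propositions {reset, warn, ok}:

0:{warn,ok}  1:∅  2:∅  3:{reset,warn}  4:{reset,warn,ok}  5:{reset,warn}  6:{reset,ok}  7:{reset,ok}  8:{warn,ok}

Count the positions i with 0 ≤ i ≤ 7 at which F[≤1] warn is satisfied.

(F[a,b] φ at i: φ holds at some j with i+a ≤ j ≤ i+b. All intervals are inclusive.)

Evaluate at each i in [0,7]:
  i=0: ✓ (witness j=0)
  i=1: ✗ (none in [1,2])
  i=2: ✓ (witness j=3)
  i=3: ✓ (witness j=3)
  i=4: ✓ (witness j=4)
  i=5: ✓ (witness j=5)
  i=6: ✗ (none in [6,7])
  i=7: ✓ (witness j=8)
Positions where it holds: {0, 2, 3, 4, 5, 7} → 6.

6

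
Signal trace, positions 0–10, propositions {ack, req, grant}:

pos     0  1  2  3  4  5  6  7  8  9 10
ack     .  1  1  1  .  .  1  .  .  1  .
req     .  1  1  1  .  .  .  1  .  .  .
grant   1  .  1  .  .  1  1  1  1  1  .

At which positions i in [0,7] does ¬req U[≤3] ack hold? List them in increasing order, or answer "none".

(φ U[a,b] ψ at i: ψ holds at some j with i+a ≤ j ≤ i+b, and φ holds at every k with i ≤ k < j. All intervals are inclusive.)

0, 1, 2, 3, 4, 5, 6

Evaluate at each i in [0,7]:
  i=0: ✓ (rhs at j=1; lhs holds on [0,0])
  i=1: ✓ (rhs at j=1)
  i=2: ✓ (rhs at j=2)
  i=3: ✓ (rhs at j=3)
  i=4: ✓ (rhs at j=6; lhs holds on [4,5])
  i=5: ✓ (rhs at j=6; lhs holds on [5,5])
  i=6: ✓ (rhs at j=6)
  i=7: ✗ (lhs fails at k=7 before rhs at j=9)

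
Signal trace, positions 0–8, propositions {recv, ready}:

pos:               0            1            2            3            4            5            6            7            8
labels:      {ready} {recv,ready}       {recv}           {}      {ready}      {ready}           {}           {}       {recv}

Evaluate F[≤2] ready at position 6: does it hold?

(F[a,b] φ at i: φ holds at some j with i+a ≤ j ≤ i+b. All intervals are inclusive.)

Does not hold

Check ready at each j in [6,8]:
  j=6: false
  j=7: false
  j=8: false
No position in the window satisfies it → formula fails.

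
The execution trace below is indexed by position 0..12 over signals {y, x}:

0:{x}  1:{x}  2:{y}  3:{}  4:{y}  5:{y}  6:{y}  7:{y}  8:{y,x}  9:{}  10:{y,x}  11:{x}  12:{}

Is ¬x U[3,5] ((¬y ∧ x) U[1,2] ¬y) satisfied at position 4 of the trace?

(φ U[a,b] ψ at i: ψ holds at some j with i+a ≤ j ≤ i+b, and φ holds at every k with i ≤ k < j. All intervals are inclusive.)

Need some j in [7,9] with ((¬y ∧ x) U[1,2] ¬y), and ¬x at every k in [4,j-1].
  j=7: ((¬y ∧ x) U[1,2] ¬y) — fails.
  j=8: ((¬y ∧ x) U[1,2] ¬y) — fails.
  j=9: ((¬y ∧ x) U[1,2] ¬y) — fails.
No j in the window works → until fails.

Does not hold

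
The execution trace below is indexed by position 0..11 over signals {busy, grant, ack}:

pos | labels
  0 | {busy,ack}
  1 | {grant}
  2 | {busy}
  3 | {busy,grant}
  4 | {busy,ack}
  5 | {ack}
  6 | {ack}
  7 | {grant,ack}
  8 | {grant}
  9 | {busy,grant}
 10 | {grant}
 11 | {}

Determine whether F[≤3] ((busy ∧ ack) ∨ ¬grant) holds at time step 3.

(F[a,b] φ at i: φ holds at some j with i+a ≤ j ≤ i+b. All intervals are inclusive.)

True

Check ((busy ∧ ack) ∨ ¬grant) at each j in [3,6]:
  j=3: false
  j=4: true
  j=5: true
  j=6: true
Found at j=4 → formula holds.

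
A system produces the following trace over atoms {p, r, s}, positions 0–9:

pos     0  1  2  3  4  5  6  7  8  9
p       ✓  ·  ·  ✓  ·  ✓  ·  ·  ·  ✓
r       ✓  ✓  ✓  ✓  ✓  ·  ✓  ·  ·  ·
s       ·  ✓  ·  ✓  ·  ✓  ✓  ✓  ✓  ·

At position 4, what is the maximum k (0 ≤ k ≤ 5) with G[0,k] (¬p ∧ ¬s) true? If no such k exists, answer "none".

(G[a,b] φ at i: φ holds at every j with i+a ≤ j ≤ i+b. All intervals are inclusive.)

0

(¬p ∧ ¬s) must hold from j=4 onward; find where it first fails.
  j=4: holds
  j=5: fails
Holds on [4,4], so largest k = 0.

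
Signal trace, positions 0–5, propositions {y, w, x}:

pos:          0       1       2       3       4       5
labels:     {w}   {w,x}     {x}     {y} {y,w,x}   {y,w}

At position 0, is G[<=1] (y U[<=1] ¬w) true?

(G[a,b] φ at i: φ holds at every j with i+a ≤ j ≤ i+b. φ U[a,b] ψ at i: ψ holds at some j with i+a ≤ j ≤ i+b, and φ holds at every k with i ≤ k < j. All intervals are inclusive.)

Does not hold

Check (y U[<=1] ¬w) at every j in [0,1]:
  j=0: fails
  j=1: fails
Fails at j=0 → formula fails.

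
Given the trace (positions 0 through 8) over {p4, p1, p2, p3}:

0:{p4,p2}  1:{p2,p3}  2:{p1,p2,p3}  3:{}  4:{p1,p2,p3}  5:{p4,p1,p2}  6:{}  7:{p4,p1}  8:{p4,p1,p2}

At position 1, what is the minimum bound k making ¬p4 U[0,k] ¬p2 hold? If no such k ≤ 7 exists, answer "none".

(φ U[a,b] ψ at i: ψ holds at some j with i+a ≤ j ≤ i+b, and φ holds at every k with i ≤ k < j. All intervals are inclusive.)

Need earliest j ≥ 1 with ¬p2, and ¬p4 at every k in [1,j-1].
  j=1: rhs fails.
  j=2: rhs fails.
  j=3: rhs holds; lhs holds on [1,2]. k = 2.

2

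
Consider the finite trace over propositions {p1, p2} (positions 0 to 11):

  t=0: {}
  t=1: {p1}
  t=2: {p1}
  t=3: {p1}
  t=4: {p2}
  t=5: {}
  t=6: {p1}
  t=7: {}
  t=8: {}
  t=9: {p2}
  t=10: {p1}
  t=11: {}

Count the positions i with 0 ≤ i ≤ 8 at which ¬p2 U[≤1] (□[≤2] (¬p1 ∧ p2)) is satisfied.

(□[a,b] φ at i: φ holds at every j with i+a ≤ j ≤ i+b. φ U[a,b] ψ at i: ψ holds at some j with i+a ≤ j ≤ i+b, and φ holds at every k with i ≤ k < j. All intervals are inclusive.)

Evaluate at each i in [0,8]:
  i=0: ✗ (no rhs in [0,1])
  i=1: ✗ (no rhs in [1,2])
  i=2: ✗ (no rhs in [2,3])
  i=3: ✗ (no rhs in [3,4])
  i=4: ✗ (no rhs in [4,5])
  i=5: ✗ (no rhs in [5,6])
  i=6: ✗ (no rhs in [6,7])
  i=7: ✗ (no rhs in [7,8])
  i=8: ✗ (no rhs in [8,9])
Positions where it holds: {} → 0.

0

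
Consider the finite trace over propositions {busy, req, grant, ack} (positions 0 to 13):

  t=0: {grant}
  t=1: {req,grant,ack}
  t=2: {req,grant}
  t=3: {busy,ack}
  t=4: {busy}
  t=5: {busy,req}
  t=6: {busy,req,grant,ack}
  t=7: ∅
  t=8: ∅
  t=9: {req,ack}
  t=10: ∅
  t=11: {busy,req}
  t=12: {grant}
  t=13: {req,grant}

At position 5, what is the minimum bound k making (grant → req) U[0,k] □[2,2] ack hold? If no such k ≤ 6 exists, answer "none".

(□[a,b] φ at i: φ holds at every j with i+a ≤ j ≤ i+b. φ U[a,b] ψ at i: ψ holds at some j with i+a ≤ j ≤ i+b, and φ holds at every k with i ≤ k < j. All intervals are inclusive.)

2

Need earliest j ≥ 5 with □[2,2] ack, and (grant → req) at every k in [5,j-1].
  j=5: rhs fails.
  j=6: rhs fails.
  j=7: rhs holds; lhs holds on [5,6]. k = 2.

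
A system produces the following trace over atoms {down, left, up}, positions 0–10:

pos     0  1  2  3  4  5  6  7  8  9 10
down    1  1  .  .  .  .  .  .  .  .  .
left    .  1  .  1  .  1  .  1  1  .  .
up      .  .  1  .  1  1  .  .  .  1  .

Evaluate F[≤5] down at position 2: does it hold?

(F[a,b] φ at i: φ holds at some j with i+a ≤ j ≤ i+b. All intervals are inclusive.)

No

Check down at each j in [2,7]:
  j=2: false
  j=3: false
  j=4: false
  j=5: false
  j=6: false
  j=7: false
No position in the window satisfies it → formula fails.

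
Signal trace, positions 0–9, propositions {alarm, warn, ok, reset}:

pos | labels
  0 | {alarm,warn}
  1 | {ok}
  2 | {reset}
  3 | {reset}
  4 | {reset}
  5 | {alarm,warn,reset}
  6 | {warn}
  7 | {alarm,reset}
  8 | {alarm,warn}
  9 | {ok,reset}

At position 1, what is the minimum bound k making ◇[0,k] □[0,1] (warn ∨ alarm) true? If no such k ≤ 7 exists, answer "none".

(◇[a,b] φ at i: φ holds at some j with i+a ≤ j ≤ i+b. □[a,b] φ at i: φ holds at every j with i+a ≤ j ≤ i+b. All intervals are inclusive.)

Scan j = 1,2,… for □[0,1] (warn ∨ alarm):
  j=1: fails
  j=2: fails
  j=3: fails
  j=4: fails
  j=5: holds
First hit at j=5, so smallest k = 5-1 = 4.

4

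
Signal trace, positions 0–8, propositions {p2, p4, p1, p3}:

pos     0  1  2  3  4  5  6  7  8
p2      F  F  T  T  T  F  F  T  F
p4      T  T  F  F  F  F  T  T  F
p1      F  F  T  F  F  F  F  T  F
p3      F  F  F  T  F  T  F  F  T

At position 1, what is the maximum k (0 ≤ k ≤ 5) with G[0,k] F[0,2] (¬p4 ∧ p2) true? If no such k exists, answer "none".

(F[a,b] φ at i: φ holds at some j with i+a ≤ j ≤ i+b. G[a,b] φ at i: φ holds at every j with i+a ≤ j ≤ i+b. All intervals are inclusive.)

3

F[0,2] (¬p4 ∧ p2) must hold from j=1 onward; find where it first fails.
  j=1: holds
  j=2: holds
  j=3: holds
  j=4: holds
  j=5: fails
Holds on [1,4], so largest k = 3.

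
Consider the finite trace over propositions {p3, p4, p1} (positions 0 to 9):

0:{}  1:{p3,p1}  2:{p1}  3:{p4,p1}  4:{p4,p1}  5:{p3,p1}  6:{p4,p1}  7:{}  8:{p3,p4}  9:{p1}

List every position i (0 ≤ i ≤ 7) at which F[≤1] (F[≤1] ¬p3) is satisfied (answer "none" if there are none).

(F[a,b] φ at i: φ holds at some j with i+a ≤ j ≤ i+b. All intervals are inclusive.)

0, 1, 2, 3, 4, 5, 6, 7

Evaluate at each i in [0,7]:
  i=0: ✓ (witness j=0)
  i=1: ✓ (witness j=1)
  i=2: ✓ (witness j=2)
  i=3: ✓ (witness j=3)
  i=4: ✓ (witness j=4)
  i=5: ✓ (witness j=5)
  i=6: ✓ (witness j=6)
  i=7: ✓ (witness j=7)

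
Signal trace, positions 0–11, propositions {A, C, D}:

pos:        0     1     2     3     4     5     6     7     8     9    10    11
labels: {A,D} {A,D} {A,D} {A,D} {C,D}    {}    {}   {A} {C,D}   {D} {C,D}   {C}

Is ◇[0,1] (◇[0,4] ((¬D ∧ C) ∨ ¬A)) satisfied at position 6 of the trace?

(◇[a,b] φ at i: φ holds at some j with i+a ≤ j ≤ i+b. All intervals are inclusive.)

True

Check ◇[0,4] ((¬D ∧ C) ∨ ¬A) at each j in [6,7]:
  j=6: holds (witness at 6)
  j=7: holds (witness at 8)
Found at j=6 → formula holds.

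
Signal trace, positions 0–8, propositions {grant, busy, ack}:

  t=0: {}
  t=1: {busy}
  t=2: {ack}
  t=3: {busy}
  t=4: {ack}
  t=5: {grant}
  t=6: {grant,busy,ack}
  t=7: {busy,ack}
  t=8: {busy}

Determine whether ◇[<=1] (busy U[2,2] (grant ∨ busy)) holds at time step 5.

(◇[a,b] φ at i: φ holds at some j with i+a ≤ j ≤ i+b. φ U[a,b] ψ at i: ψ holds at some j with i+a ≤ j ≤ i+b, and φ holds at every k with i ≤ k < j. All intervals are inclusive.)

Holds

Check (busy U[2,2] (grant ∨ busy)) at each j in [5,6]:
  j=5: fails
  j=6: holds
Found at j=6 → formula holds.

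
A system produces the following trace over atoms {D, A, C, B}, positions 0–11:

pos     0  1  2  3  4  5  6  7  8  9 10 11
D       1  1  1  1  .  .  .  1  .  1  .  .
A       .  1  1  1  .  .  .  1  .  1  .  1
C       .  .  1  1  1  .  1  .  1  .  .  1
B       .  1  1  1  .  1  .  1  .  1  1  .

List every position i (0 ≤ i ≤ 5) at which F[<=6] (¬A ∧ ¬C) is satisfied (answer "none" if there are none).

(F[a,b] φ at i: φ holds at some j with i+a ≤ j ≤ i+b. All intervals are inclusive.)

0, 1, 2, 3, 4, 5

Evaluate at each i in [0,5]:
  i=0: ✓ (witness j=0)
  i=1: ✓ (witness j=5)
  i=2: ✓ (witness j=5)
  i=3: ✓ (witness j=5)
  i=4: ✓ (witness j=5)
  i=5: ✓ (witness j=5)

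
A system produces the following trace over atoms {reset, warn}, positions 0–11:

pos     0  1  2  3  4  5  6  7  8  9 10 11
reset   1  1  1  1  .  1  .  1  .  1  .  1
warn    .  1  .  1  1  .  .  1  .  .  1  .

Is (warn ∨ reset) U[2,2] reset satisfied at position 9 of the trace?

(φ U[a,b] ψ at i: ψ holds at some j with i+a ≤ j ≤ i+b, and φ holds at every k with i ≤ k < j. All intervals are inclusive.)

Holds

Need some j in [11,11] with reset, and (warn ∨ reset) at every k in [9,j-1].
  j=11: reset holds; (warn ∨ reset) holds at every k in [9,10] → satisfied.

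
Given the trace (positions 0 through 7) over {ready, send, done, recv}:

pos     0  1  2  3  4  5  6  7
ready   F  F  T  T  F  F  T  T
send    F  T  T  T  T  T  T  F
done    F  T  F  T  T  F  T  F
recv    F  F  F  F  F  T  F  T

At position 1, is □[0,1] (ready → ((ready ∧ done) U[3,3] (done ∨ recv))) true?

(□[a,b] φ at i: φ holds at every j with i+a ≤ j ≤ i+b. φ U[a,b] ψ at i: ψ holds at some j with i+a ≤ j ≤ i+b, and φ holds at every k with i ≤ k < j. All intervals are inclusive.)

Check (ready → ((ready ∧ done) U[3,3] (done ∨ recv))) at every j in [1,2]:
  j=1: antecedent false → ✓
  j=2: antecedent true; consequent fails → ✗
Fails at j=2 → formula fails.

False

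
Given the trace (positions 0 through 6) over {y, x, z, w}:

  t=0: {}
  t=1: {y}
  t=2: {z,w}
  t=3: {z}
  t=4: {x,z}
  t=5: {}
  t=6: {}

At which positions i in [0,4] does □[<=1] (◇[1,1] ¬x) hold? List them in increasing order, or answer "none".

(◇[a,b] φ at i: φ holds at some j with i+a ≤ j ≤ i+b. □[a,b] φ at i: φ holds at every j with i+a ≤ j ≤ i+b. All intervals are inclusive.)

0, 1, 4

Evaluate at each i in [0,4]:
  i=0: ✓ (all of [0,1])
  i=1: ✓ (all of [1,2])
  i=2: ✗ (fails at j=3)
  i=3: ✗ (fails at j=3)
  i=4: ✓ (all of [4,5])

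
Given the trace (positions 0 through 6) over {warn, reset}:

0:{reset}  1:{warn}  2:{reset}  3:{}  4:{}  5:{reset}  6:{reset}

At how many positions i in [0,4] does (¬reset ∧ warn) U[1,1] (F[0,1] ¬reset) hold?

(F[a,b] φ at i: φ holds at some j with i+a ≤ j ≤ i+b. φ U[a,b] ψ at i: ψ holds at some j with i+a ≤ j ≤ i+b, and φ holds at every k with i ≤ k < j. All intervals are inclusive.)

1

Evaluate at each i in [0,4]:
  i=0: ✗ (lhs fails at k=0 before rhs at j=1)
  i=1: ✓ (rhs at j=2; lhs holds on [1,1])
  i=2: ✗ (lhs fails at k=2 before rhs at j=3)
  i=3: ✗ (lhs fails at k=3 before rhs at j=4)
  i=4: ✗ (no rhs in [5,5])
Positions where it holds: {1} → 1.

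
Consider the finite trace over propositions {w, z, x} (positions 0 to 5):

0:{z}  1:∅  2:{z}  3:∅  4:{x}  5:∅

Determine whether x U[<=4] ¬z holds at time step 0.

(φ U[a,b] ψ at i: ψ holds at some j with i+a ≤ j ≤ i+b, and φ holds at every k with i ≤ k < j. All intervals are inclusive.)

Need some j in [0,4] with ¬z, and x at every k in [0,j-1].
  j=0: ¬z false.
  j=1: ¬z holds, but x fails at k=0 → not this j.
  j=2: ¬z false.
  j=3: ¬z holds, but x fails at k=0 → not this j.
  j=4: ¬z holds, but x fails at k=0 → not this j.
No j in the window works → until fails.

False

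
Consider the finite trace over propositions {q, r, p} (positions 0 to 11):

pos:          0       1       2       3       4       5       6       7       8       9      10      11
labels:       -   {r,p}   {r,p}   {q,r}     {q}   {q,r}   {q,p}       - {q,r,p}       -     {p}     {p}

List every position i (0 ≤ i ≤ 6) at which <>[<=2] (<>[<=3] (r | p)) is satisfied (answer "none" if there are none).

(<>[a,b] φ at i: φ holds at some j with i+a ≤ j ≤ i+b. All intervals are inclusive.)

0, 1, 2, 3, 4, 5, 6

Evaluate at each i in [0,6]:
  i=0: ✓ (witness j=0)
  i=1: ✓ (witness j=1)
  i=2: ✓ (witness j=2)
  i=3: ✓ (witness j=3)
  i=4: ✓ (witness j=4)
  i=5: ✓ (witness j=5)
  i=6: ✓ (witness j=6)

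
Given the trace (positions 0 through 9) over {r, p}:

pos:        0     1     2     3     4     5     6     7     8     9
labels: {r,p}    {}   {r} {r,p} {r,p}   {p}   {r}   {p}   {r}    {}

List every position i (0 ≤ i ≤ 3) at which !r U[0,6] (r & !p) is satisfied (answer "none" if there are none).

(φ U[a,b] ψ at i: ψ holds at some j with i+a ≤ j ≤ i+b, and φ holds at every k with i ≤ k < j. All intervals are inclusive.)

1, 2

Evaluate at each i in [0,3]:
  i=0: ✗ (lhs fails at k=0 before rhs at j=2)
  i=1: ✓ (rhs at j=2; lhs holds on [1,1])
  i=2: ✓ (rhs at j=2)
  i=3: ✗ (lhs fails at k=3 before rhs at j=6)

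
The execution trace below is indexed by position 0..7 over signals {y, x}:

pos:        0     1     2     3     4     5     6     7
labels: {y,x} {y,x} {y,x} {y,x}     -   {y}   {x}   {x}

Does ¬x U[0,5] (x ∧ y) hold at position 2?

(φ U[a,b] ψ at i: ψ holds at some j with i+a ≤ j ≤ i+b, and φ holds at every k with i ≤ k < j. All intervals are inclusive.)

True

Need some j in [2,7] with (x ∧ y), and ¬x at every k in [2,j-1].
  j=2: (x ∧ y) holds; no prefix to check → satisfied.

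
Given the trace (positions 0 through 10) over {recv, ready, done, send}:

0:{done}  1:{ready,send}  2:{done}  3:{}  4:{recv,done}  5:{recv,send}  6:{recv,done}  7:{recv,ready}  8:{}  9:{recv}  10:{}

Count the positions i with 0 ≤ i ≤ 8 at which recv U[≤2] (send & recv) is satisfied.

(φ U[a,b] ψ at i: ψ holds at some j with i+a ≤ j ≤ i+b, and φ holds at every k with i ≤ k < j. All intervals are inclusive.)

2

Evaluate at each i in [0,8]:
  i=0: ✗ (no rhs in [0,2])
  i=1: ✗ (no rhs in [1,3])
  i=2: ✗ (no rhs in [2,4])
  i=3: ✗ (lhs fails at k=3 before rhs at j=5)
  i=4: ✓ (rhs at j=5; lhs holds on [4,4])
  i=5: ✓ (rhs at j=5)
  i=6: ✗ (no rhs in [6,8])
  i=7: ✗ (no rhs in [7,9])
  i=8: ✗ (no rhs in [8,10])
Positions where it holds: {4, 5} → 2.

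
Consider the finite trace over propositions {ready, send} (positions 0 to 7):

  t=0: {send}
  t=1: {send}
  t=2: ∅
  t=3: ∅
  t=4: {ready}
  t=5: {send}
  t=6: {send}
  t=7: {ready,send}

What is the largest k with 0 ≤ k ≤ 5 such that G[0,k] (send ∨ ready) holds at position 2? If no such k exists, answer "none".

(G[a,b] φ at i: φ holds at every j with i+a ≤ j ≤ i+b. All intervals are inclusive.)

(send ∨ ready) must hold from j=2 onward; find where it first fails.
  j=2: fails → no k works.

none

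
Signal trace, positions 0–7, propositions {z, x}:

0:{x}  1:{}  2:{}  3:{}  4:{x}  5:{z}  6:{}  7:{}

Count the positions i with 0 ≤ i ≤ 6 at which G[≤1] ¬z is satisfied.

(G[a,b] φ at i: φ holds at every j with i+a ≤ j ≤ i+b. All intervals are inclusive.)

Evaluate at each i in [0,6]:
  i=0: ✓ (all of [0,1])
  i=1: ✓ (all of [1,2])
  i=2: ✓ (all of [2,3])
  i=3: ✓ (all of [3,4])
  i=4: ✗ (fails at j=5)
  i=5: ✗ (fails at j=5)
  i=6: ✓ (all of [6,7])
Positions where it holds: {0, 1, 2, 3, 6} → 5.

5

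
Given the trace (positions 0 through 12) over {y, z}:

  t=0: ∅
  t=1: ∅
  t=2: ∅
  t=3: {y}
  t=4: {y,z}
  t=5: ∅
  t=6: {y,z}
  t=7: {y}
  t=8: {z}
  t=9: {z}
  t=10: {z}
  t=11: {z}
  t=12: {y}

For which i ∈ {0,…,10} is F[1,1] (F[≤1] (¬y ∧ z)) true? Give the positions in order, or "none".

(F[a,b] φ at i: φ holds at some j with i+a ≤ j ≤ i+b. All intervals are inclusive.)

Evaluate at each i in [0,10]:
  i=0: ✗ (none in [1,1])
  i=1: ✗ (none in [2,2])
  i=2: ✗ (none in [3,3])
  i=3: ✗ (none in [4,4])
  i=4: ✗ (none in [5,5])
  i=5: ✗ (none in [6,6])
  i=6: ✓ (witness j=7)
  i=7: ✓ (witness j=8)
  i=8: ✓ (witness j=9)
  i=9: ✓ (witness j=10)
  i=10: ✓ (witness j=11)

6, 7, 8, 9, 10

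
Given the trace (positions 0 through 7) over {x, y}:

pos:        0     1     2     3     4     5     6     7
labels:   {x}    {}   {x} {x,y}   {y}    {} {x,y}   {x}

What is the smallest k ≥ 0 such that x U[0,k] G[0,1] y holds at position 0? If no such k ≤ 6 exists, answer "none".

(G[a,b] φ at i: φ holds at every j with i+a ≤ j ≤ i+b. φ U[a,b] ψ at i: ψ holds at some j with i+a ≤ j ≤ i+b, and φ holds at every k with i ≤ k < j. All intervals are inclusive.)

Need earliest j ≥ 0 with G[0,1] y, and x at every k in [0,j-1].
  j=0: rhs fails.
  j=1: rhs fails.
  j=2: rhs fails.
  j=3: rhs holds but lhs fails at k=1.
  j=4: rhs fails.
  j=5: rhs fails.
  j=6: rhs fails.
No witness within the range → none.

none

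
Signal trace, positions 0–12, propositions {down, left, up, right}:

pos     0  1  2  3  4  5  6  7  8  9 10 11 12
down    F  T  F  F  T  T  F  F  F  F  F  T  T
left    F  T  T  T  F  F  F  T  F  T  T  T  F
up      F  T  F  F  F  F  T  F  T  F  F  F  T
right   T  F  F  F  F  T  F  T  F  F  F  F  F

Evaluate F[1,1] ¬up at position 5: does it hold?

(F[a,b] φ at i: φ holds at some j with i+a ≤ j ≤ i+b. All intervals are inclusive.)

Check ¬up at each j in [6,6]:
  j=6: false
No position in the window satisfies it → formula fails.

No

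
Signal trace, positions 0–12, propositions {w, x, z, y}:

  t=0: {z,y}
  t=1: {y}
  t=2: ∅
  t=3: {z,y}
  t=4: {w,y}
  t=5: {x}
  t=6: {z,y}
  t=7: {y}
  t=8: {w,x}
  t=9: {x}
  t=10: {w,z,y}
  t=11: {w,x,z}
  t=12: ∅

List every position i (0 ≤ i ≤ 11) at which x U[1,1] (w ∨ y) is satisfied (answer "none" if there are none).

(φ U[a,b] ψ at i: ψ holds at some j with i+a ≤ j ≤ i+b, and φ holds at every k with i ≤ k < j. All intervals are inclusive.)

Evaluate at each i in [0,11]:
  i=0: ✗ (lhs fails at k=0 before rhs at j=1)
  i=1: ✗ (no rhs in [2,2])
  i=2: ✗ (lhs fails at k=2 before rhs at j=3)
  i=3: ✗ (lhs fails at k=3 before rhs at j=4)
  i=4: ✗ (no rhs in [5,5])
  i=5: ✓ (rhs at j=6; lhs holds on [5,5])
  i=6: ✗ (lhs fails at k=6 before rhs at j=7)
  i=7: ✗ (lhs fails at k=7 before rhs at j=8)
  i=8: ✗ (no rhs in [9,9])
  i=9: ✓ (rhs at j=10; lhs holds on [9,9])
  i=10: ✗ (lhs fails at k=10 before rhs at j=11)
  i=11: ✗ (no rhs in [12,12])

5, 9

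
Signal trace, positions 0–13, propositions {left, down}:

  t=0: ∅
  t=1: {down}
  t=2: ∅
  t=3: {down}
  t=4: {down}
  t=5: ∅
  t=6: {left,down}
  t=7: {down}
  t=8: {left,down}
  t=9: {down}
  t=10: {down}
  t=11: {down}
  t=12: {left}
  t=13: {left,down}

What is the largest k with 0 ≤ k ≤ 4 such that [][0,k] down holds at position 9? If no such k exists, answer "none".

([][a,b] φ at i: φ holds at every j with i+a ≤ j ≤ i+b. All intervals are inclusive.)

2

down must hold from j=9 onward; find where it first fails.
  j=9: holds
  j=10: holds
  j=11: holds
  j=12: fails
Holds on [9,11], so largest k = 2.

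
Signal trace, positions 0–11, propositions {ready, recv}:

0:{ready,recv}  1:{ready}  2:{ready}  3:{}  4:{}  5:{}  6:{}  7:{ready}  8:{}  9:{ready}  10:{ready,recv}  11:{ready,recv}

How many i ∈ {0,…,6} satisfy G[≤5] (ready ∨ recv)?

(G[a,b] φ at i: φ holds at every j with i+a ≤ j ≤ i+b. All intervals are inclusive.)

Evaluate at each i in [0,6]:
  i=0: ✗ (fails at j=3)
  i=1: ✗ (fails at j=3)
  i=2: ✗ (fails at j=3)
  i=3: ✗ (fails at j=3)
  i=4: ✗ (fails at j=4)
  i=5: ✗ (fails at j=5)
  i=6: ✗ (fails at j=6)
Positions where it holds: {} → 0.

0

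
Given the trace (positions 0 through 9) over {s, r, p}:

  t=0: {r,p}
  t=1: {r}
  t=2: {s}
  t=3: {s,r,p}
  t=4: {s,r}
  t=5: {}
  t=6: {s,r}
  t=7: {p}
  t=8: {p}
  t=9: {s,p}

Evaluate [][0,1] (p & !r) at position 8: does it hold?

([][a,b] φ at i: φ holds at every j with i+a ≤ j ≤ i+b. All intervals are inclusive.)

Holds

Check (p & !r) at every j in [8,9]:
  j=8: true
  j=9: true
All positions satisfy it → formula holds.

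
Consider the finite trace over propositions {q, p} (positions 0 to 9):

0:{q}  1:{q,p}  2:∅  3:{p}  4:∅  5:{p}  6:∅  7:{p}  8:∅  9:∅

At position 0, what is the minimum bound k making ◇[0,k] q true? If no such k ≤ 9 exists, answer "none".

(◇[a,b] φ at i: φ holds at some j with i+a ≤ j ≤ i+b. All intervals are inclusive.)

Scan j = 0,1,… for q:
  j=0: holds
First hit at j=0, so smallest k = 0-0 = 0.

0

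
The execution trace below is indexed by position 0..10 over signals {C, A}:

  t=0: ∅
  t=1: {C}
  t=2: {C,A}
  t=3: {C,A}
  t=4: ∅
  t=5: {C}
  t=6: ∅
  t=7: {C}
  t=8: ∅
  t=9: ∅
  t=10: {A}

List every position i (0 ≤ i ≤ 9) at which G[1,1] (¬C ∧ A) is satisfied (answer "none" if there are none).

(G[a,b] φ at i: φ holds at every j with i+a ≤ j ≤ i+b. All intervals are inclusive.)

9

Evaluate at each i in [0,9]:
  i=0: ✗ (fails at j=1)
  i=1: ✗ (fails at j=2)
  i=2: ✗ (fails at j=3)
  i=3: ✗ (fails at j=4)
  i=4: ✗ (fails at j=5)
  i=5: ✗ (fails at j=6)
  i=6: ✗ (fails at j=7)
  i=7: ✗ (fails at j=8)
  i=8: ✗ (fails at j=9)
  i=9: ✓ (all of [10,10])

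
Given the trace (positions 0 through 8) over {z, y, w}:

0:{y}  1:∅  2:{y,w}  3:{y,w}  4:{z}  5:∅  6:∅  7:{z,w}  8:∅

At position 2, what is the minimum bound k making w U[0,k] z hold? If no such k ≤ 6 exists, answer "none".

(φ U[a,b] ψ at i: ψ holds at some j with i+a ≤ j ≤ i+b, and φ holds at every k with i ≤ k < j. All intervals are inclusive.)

2

Need earliest j ≥ 2 with z, and w at every k in [2,j-1].
  j=2: rhs fails.
  j=3: rhs fails.
  j=4: rhs holds; lhs holds on [2,3]. k = 2.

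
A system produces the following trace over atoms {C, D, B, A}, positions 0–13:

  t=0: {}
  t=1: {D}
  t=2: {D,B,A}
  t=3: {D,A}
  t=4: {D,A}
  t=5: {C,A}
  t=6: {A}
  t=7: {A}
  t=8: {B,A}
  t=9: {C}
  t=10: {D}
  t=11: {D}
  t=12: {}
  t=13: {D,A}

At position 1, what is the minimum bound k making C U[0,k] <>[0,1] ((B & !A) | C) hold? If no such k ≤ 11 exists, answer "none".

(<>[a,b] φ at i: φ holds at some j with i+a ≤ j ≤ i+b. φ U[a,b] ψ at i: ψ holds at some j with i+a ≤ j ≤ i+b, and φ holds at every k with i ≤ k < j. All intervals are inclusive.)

none

Need earliest j ≥ 1 with <>[0,1] ((B & !A) | C), and C at every k in [1,j-1].
  j=1: rhs fails.
  j=2: rhs fails.
  j=3: rhs fails.
  j=4: rhs holds but lhs fails at k=1.
  j=5: rhs holds but lhs fails at k=1.
  j=6: rhs fails.
  j=7: rhs fails.
  j=8: rhs holds but lhs fails at k=1.
  j=9: rhs holds but lhs fails at k=1.
  j=10: rhs fails.
  j=11: rhs fails.
  j=12: rhs fails.
No witness within the range → none.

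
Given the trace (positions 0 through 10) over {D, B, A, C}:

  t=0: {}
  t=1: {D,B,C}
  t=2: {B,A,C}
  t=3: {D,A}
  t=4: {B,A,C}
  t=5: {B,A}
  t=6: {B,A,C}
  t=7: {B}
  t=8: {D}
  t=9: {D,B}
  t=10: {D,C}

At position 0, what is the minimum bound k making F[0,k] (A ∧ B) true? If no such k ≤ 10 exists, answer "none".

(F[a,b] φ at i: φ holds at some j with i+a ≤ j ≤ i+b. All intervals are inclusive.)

Scan j = 0,1,… for (A ∧ B):
  j=0: fails
  j=1: fails
  j=2: holds
First hit at j=2, so smallest k = 2-0 = 2.

2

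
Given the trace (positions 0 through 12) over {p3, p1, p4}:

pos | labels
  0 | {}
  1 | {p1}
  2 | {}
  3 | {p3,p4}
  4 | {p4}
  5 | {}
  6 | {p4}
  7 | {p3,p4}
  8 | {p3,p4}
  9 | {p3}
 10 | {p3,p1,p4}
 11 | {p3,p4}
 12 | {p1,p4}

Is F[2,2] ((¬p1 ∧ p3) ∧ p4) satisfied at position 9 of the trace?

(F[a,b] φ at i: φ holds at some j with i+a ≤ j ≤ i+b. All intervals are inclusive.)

Yes

Check ((¬p1 ∧ p3) ∧ p4) at each j in [11,11]:
  j=11: true
Found at j=11 → formula holds.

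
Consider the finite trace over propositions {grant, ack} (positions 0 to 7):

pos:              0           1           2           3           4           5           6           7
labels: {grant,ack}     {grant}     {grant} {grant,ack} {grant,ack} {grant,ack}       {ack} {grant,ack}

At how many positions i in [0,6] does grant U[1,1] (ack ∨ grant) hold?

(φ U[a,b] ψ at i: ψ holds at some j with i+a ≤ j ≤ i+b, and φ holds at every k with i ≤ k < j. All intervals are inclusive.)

Evaluate at each i in [0,6]:
  i=0: ✓ (rhs at j=1; lhs holds on [0,0])
  i=1: ✓ (rhs at j=2; lhs holds on [1,1])
  i=2: ✓ (rhs at j=3; lhs holds on [2,2])
  i=3: ✓ (rhs at j=4; lhs holds on [3,3])
  i=4: ✓ (rhs at j=5; lhs holds on [4,4])
  i=5: ✓ (rhs at j=6; lhs holds on [5,5])
  i=6: ✗ (lhs fails at k=6 before rhs at j=7)
Positions where it holds: {0, 1, 2, 3, 4, 5} → 6.

6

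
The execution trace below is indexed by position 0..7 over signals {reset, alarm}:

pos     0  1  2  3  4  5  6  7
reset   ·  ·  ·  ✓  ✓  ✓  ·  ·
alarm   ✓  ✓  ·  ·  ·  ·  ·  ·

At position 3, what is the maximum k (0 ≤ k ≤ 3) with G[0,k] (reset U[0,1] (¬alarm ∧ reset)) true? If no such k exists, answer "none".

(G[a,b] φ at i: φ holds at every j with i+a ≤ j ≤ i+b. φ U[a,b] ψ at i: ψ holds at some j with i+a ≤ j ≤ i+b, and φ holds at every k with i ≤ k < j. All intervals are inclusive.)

(reset U[0,1] (¬alarm ∧ reset)) must hold from j=3 onward; find where it first fails.
  j=3: holds
  j=4: holds
  j=5: holds
  j=6: fails
Holds on [3,5], so largest k = 2.

2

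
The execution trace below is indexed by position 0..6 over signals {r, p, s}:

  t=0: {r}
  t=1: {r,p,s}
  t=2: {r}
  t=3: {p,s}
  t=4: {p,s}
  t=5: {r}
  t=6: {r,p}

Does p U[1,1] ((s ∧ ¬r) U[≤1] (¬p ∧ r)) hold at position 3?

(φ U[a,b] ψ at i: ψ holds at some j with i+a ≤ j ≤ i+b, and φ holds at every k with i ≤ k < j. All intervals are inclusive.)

Need some j in [4,4] with ((s ∧ ¬r) U[≤1] (¬p ∧ r)), and p at every k in [3,j-1].
  j=4: ((s ∧ ¬r) U[≤1] (¬p ∧ r)) holds; p holds at every k in [3,3] → satisfied.

True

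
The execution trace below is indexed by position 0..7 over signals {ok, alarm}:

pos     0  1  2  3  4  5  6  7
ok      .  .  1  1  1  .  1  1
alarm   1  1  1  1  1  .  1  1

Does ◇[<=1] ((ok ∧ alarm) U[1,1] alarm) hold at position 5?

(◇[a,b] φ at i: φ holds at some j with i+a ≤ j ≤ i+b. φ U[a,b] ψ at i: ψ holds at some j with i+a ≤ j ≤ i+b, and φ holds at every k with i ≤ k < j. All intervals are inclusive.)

Check ((ok ∧ alarm) U[1,1] alarm) at each j in [5,6]:
  j=5: fails
  j=6: holds
Found at j=6 → formula holds.

Holds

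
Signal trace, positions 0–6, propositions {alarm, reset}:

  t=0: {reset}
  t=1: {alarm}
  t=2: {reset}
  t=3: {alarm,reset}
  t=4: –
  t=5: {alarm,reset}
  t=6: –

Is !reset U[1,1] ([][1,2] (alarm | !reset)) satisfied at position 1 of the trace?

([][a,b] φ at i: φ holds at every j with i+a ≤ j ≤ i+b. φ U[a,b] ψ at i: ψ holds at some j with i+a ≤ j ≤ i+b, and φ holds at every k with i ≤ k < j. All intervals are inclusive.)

Holds

Need some j in [2,2] with [][1,2] (alarm | !reset), and !reset at every k in [1,j-1].
  j=2: [][1,2] (alarm | !reset) holds; !reset holds at every k in [1,1] → satisfied.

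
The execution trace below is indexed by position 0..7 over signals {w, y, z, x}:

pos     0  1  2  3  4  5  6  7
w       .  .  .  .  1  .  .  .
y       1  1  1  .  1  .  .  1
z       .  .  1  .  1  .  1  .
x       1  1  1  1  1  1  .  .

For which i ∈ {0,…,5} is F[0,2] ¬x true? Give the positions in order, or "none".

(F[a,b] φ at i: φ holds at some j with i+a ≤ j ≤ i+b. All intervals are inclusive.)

4, 5

Evaluate at each i in [0,5]:
  i=0: ✗ (none in [0,2])
  i=1: ✗ (none in [1,3])
  i=2: ✗ (none in [2,4])
  i=3: ✗ (none in [3,5])
  i=4: ✓ (witness j=6)
  i=5: ✓ (witness j=6)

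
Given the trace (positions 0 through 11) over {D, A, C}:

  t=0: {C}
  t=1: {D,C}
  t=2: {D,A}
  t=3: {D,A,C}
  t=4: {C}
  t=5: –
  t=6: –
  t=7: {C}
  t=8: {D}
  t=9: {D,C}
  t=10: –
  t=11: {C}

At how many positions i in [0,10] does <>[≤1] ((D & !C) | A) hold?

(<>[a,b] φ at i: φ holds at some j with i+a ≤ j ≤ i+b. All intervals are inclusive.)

Evaluate at each i in [0,10]:
  i=0: ✗ (none in [0,1])
  i=1: ✓ (witness j=2)
  i=2: ✓ (witness j=2)
  i=3: ✓ (witness j=3)
  i=4: ✗ (none in [4,5])
  i=5: ✗ (none in [5,6])
  i=6: ✗ (none in [6,7])
  i=7: ✓ (witness j=8)
  i=8: ✓ (witness j=8)
  i=9: ✗ (none in [9,10])
  i=10: ✗ (none in [10,11])
Positions where it holds: {1, 2, 3, 7, 8} → 5.

5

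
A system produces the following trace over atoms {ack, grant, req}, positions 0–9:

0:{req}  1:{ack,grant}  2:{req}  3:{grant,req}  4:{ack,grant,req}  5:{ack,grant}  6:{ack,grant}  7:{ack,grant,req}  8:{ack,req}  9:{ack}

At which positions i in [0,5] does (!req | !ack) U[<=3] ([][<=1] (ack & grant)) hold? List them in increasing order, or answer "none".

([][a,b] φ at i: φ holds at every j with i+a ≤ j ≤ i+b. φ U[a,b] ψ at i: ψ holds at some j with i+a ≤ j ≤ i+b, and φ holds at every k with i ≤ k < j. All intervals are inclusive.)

Evaluate at each i in [0,5]:
  i=0: ✗ (no rhs in [0,3])
  i=1: ✓ (rhs at j=4; lhs holds on [1,3])
  i=2: ✓ (rhs at j=4; lhs holds on [2,3])
  i=3: ✓ (rhs at j=4; lhs holds on [3,3])
  i=4: ✓ (rhs at j=4)
  i=5: ✓ (rhs at j=5)

1, 2, 3, 4, 5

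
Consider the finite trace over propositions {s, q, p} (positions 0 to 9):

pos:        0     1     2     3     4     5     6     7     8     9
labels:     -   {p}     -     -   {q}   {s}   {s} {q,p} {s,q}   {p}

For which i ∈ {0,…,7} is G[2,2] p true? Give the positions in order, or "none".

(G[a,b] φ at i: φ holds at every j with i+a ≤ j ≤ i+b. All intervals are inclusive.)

5, 7

Evaluate at each i in [0,7]:
  i=0: ✗ (fails at j=2)
  i=1: ✗ (fails at j=3)
  i=2: ✗ (fails at j=4)
  i=3: ✗ (fails at j=5)
  i=4: ✗ (fails at j=6)
  i=5: ✓ (all of [7,7])
  i=6: ✗ (fails at j=8)
  i=7: ✓ (all of [9,9])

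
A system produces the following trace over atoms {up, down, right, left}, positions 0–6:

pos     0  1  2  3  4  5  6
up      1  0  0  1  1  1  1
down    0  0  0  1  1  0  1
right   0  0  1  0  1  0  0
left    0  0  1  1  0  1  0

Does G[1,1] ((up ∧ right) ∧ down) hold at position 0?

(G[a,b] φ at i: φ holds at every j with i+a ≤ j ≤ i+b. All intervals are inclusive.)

Check ((up ∧ right) ∧ down) at every j in [1,1]:
  j=1: false
Fails at j=1 → formula fails.

False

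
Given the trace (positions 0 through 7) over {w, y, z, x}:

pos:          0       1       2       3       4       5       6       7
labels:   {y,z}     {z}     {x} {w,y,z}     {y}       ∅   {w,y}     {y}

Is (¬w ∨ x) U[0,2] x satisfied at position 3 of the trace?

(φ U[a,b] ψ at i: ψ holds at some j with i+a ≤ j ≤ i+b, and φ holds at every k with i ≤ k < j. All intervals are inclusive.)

Need some j in [3,5] with x, and (¬w ∨ x) at every k in [3,j-1].
  j=3: x false.
  j=4: x false.
  j=5: x false.
No j in the window works → until fails.

No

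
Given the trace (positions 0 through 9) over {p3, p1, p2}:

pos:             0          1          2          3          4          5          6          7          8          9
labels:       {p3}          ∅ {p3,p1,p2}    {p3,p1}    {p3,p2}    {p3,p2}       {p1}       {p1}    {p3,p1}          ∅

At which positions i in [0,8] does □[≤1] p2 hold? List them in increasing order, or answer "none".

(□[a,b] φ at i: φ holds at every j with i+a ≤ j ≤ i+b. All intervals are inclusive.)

Evaluate at each i in [0,8]:
  i=0: ✗ (fails at j=0)
  i=1: ✗ (fails at j=1)
  i=2: ✗ (fails at j=3)
  i=3: ✗ (fails at j=3)
  i=4: ✓ (all of [4,5])
  i=5: ✗ (fails at j=6)
  i=6: ✗ (fails at j=6)
  i=7: ✗ (fails at j=7)
  i=8: ✗ (fails at j=8)

4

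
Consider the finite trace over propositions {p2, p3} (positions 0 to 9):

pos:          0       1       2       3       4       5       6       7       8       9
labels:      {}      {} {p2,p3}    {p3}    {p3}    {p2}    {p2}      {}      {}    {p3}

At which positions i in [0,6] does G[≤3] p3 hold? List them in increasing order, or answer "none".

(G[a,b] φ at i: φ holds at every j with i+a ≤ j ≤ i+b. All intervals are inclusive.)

Evaluate at each i in [0,6]:
  i=0: ✗ (fails at j=0)
  i=1: ✗ (fails at j=1)
  i=2: ✗ (fails at j=5)
  i=3: ✗ (fails at j=5)
  i=4: ✗ (fails at j=5)
  i=5: ✗ (fails at j=5)
  i=6: ✗ (fails at j=6)

none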